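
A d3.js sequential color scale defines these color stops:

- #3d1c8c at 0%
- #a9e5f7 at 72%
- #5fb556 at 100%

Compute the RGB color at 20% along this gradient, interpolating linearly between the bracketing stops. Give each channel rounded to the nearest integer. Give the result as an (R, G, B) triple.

20% lies between the 0% and 72% stops, so the local fraction is t = (20 − 0)/(72 − 0) = 20/72 ≈ 0.2778.
#3d1c8c → (61, 28, 140); #a9e5f7 → (169, 229, 247).
R = 61 + 0.2778 × (169 − 61) = 91.002 → 91
G = 28 + 0.2778 × (229 − 28) = 83.838 → 84
B = 140 + 0.2778 × (247 − 140) = 169.725 → 170

(91, 84, 170)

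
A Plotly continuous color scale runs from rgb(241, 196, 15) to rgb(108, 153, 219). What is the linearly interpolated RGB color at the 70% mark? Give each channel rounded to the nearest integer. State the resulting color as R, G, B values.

(148, 166, 158)

70% corresponds to t = 0.7.
R = 241 + 0.7 × (108 − 241) = 241 + 0.7 × -133 = 147.9 → 148
G = 196 + 0.7 × (153 − 196) = 196 + 0.7 × -43 = 165.9 → 166
B = 15 + 0.7 × (219 − 15) = 15 + 0.7 × 204 = 157.8 → 158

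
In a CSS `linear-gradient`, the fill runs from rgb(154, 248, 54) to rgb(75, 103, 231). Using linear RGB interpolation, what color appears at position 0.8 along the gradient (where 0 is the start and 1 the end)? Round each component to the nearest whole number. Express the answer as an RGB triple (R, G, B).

R = 154 + 0.8 × (75 − 154) = 154 + 0.8 × -79 = 90.8 → 91
G = 248 + 0.8 × (103 − 248) = 248 + 0.8 × -145 = 132 → 132
B = 54 + 0.8 × (231 − 54) = 54 + 0.8 × 177 = 195.6 → 196
So the blended color is (91, 132, 196), about #5b84c4.

(91, 132, 196)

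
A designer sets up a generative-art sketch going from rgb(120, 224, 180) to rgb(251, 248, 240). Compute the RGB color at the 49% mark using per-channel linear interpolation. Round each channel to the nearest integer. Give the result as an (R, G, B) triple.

49% corresponds to t = 0.49.
R = 120 + 0.49 × (251 − 120) = 120 + 0.49 × 131 = 184.19 → 184
G = 224 + 0.49 × (248 − 224) = 224 + 0.49 × 24 = 235.76 → 236
B = 180 + 0.49 × (240 − 180) = 180 + 0.49 × 60 = 209.4 → 209

(184, 236, 209)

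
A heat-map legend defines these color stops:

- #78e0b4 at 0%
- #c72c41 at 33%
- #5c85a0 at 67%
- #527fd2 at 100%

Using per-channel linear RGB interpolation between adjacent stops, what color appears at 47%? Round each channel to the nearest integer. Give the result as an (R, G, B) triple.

47% lies between the 33% and 67% stops, so the local fraction is t = (47 − 33)/(67 − 33) = 14/34 ≈ 0.4118.
#c72c41 → (199, 44, 65); #5c85a0 → (92, 133, 160).
R = 199 + 0.4118 × (92 − 199) = 154.937 → 155
G = 44 + 0.4118 × (133 − 44) = 80.65 → 81
B = 65 + 0.4118 × (160 − 65) = 104.121 → 104

(155, 81, 104)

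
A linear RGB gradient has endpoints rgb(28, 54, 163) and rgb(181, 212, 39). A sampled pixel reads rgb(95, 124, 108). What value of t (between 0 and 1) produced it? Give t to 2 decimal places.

Invert the lerp on the G channel (largest span, 158): t = (124 − 54) / (212 − 54) = 70/158 = 0.44304.
Check on R: (95 − 28)/(181 − 28) = 0.4379 ✓

0.44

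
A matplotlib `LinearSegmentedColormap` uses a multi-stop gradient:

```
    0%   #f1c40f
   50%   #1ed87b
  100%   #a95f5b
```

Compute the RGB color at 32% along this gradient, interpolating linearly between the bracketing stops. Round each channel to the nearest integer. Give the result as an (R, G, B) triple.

32% lies between the 0% and 50% stops, so the local fraction is t = (32 − 0)/(50 − 0) = 32/50 ≈ 0.64.
#f1c40f → (241, 196, 15); #1ed87b → (30, 216, 123).
R = 241 + 0.64 × (30 − 241) = 105.96 → 106
G = 196 + 0.64 × (216 − 196) = 208.8 → 209
B = 15 + 0.64 × (123 − 15) = 84.12 → 84

(106, 209, 84)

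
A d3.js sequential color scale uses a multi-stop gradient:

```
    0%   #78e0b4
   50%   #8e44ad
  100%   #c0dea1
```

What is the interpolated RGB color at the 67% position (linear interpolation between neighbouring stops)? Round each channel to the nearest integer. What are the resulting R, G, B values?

67% lies between the 50% and 100% stops, so the local fraction is t = (67 − 50)/(100 − 50) = 17/50 ≈ 0.34.
#8e44ad → (142, 68, 173); #c0dea1 → (192, 222, 161).
R = 142 + 0.34 × (192 − 142) = 159 → 159
G = 68 + 0.34 × (222 − 68) = 120.36 → 120
B = 173 + 0.34 × (161 − 173) = 168.92 → 169

(159, 120, 169)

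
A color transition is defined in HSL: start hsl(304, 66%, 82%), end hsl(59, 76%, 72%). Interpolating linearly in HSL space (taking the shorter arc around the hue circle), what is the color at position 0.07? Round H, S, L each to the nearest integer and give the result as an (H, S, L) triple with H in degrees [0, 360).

Hue: 59 − 304 = -245°, but |-245| > 180 so the shorter arc goes the other way: Δh = -245 + 360 = 115°.
H = 304 + 0.07 × (115) = 312.05 → 312°
S = 66 + 0.07 × (76 − 66) = 66.7 → 67%
L = 82 + 0.07 × (72 − 82) = 81.3 → 81%

(312, 67, 81)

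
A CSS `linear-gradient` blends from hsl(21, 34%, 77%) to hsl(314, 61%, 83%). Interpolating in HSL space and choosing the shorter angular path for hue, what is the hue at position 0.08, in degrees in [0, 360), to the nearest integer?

16

Hue: 314 − 21 = 293°, but |293| > 180 so the shorter arc goes the other way: Δh = 293 − 360 = -67°.
H = 21 + 0.08 × (-67) = 15.64 → 16°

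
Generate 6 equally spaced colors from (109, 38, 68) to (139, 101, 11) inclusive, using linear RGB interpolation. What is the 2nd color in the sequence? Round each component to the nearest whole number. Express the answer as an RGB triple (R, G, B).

With 6 swatches and endpoints inclusive, swatch 2 sits at t = (2 − 1)/(6 − 1) = 1/5 ≈ 0.2.
R = 109 + 0.2 × (139 − 109) = 115 → 115
G = 38 + 0.2 × (101 − 38) = 50.6 → 51
B = 68 + 0.2 × (11 − 68) = 56.6 → 57

(115, 51, 57)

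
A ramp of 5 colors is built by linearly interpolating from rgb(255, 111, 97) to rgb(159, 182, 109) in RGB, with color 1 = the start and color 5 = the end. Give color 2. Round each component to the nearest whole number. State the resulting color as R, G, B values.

(231, 129, 100)

With 5 swatches and endpoints inclusive, swatch 2 sits at t = (2 − 1)/(5 − 1) = 1/4 ≈ 0.25.
R = 255 + 0.25 × (159 − 255) = 231 → 231
G = 111 + 0.25 × (182 − 111) = 128.75 → 129
B = 97 + 0.25 × (109 − 97) = 100 → 100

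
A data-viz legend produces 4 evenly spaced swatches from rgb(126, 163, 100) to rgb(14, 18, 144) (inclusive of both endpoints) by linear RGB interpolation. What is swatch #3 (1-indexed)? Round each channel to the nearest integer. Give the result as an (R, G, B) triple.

With 4 swatches and endpoints inclusive, swatch 3 sits at t = (3 − 1)/(4 − 1) = 2/3 ≈ 0.6667.
R = 126 + 0.6667 × (14 − 126) = 51.33 → 51
G = 163 + 0.6667 × (18 − 163) = 66.329 → 66
B = 100 + 0.6667 × (144 − 100) = 129.335 → 129

(51, 66, 129)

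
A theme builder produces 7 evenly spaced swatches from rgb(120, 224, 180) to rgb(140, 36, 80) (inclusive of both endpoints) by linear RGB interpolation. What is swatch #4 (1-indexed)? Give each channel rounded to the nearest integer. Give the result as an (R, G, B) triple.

With 7 swatches and endpoints inclusive, swatch 4 sits at t = (4 − 1)/(7 − 1) = 3/6 ≈ 0.5.
R = 120 + 0.5 × (140 − 120) = 130 → 130
G = 224 + 0.5 × (36 − 224) = 130 → 130
B = 180 + 0.5 × (80 − 180) = 130 → 130

(130, 130, 130)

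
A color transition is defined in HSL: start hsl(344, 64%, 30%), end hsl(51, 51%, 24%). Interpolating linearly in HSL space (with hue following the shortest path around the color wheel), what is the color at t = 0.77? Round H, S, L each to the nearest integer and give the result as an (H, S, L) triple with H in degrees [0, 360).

Hue: 51 − 344 = -293°, but |-293| > 180 so the shorter arc goes the other way: Δh = -293 + 360 = 67°.
H = 344 + 0.77 × (67) = 395.59 → 396 → 396 mod 360 = 36°
S = 64 + 0.77 × (51 − 64) = 53.99 → 54%
L = 30 + 0.77 × (24 − 30) = 25.38 → 25%

(36, 54, 25)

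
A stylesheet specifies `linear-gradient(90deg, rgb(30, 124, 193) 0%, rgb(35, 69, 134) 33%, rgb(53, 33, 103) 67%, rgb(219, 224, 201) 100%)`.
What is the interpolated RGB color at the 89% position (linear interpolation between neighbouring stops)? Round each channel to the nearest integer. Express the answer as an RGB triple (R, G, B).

(164, 160, 168)

89% lies between the 67% and 100% stops, so the local fraction is t = (89 − 67)/(100 − 67) = 22/33 ≈ 0.6667.
R = 53 + 0.6667 × (219 − 53) = 163.672 → 164
G = 33 + 0.6667 × (224 − 33) = 160.34 → 160
B = 103 + 0.6667 × (201 − 103) = 168.337 → 168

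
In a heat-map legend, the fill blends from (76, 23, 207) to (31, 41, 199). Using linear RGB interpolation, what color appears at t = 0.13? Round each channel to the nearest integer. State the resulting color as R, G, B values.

(70, 25, 206)

R = 76 + 0.13 × (31 − 76) = 76 + 0.13 × -45 = 70.15 → 70
G = 23 + 0.13 × (41 − 23) = 23 + 0.13 × 18 = 25.34 → 25
B = 207 + 0.13 × (199 − 207) = 207 + 0.13 × -8 = 205.96 → 206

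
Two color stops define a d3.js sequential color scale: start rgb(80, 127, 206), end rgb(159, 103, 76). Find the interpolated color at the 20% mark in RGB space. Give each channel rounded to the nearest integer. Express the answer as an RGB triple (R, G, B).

(96, 122, 180)

20% corresponds to t = 0.2.
R = 80 + 0.2 × (159 − 80) = 80 + 0.2 × 79 = 95.8 → 96
G = 127 + 0.2 × (103 − 127) = 127 + 0.2 × -24 = 122.2 → 122
B = 206 + 0.2 × (76 − 206) = 206 + 0.2 × -130 = 180 → 180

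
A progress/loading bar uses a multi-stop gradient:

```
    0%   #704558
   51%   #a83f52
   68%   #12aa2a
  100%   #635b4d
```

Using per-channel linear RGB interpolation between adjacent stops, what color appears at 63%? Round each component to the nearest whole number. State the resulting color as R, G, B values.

(62, 139, 54)

63% lies between the 51% and 68% stops, so the local fraction is t = (63 − 51)/(68 − 51) = 12/17 ≈ 0.7059.
#a83f52 → (168, 63, 82); #12aa2a → (18, 170, 42).
R = 168 + 0.7059 × (18 − 168) = 62.115 → 62
G = 63 + 0.7059 × (170 − 63) = 138.531 → 139
B = 82 + 0.7059 × (42 − 82) = 53.764 → 54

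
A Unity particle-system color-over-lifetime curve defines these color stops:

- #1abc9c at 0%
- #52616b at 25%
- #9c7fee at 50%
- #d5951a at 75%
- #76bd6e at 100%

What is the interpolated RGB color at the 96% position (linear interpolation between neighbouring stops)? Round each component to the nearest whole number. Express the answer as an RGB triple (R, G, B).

(133, 183, 97)

96% lies between the 75% and 100% stops, so the local fraction is t = (96 − 75)/(100 − 75) = 21/25 ≈ 0.84.
#d5951a → (213, 149, 26); #76bd6e → (118, 189, 110).
R = 213 + 0.84 × (118 − 213) = 133.2 → 133
G = 149 + 0.84 × (189 − 149) = 182.6 → 183
B = 26 + 0.84 × (110 − 26) = 96.56 → 97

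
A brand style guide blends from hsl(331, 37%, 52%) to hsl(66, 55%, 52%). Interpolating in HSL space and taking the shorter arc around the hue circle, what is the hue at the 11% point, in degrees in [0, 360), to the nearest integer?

Hue: 66 − 331 = -265°, but |-265| > 180 so the shorter arc goes the other way: Δh = -265 + 360 = 95°.
H = 331 + 0.11 × (95) = 341.45 → 341°

341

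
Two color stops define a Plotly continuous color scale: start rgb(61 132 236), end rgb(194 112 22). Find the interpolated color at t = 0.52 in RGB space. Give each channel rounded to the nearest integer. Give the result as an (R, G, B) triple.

R = 61 + 0.52 × (194 − 61) = 61 + 0.52 × 133 = 130.16 → 130
G = 132 + 0.52 × (112 − 132) = 132 + 0.52 × -20 = 121.6 → 122
B = 236 + 0.52 × (22 − 236) = 236 + 0.52 × -214 = 124.72 → 125

(130, 122, 125)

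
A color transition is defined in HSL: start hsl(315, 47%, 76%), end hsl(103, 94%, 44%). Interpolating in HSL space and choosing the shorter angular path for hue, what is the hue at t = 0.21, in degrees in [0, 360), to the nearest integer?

Hue: 103 − 315 = -212°, but |-212| > 180 so the shorter arc goes the other way: Δh = -212 + 360 = 148°.
H = 315 + 0.21 × (148) = 346.08 → 346°

346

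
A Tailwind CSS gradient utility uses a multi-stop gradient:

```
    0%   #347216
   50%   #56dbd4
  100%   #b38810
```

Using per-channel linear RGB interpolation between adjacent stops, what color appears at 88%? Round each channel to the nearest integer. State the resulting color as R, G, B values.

(157, 156, 63)

88% lies between the 50% and 100% stops, so the local fraction is t = (88 − 50)/(100 − 50) = 38/50 ≈ 0.76.
#56dbd4 → (86, 219, 212); #b38810 → (179, 136, 16).
R = 86 + 0.76 × (179 − 86) = 156.68 → 157
G = 219 + 0.76 × (136 − 219) = 155.92 → 156
B = 212 + 0.76 × (16 − 212) = 63.04 → 63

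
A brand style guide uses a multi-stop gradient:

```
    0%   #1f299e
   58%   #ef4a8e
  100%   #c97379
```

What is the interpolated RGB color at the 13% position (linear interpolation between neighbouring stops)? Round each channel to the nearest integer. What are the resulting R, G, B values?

13% lies between the 0% and 58% stops, so the local fraction is t = (13 − 0)/(58 − 0) = 13/58 ≈ 0.2241.
#1f299e → (31, 41, 158); #ef4a8e → (239, 74, 142).
R = 31 + 0.2241 × (239 − 31) = 77.613 → 78
G = 41 + 0.2241 × (74 − 41) = 48.395 → 48
B = 158 + 0.2241 × (142 − 158) = 154.414 → 154

(78, 48, 154)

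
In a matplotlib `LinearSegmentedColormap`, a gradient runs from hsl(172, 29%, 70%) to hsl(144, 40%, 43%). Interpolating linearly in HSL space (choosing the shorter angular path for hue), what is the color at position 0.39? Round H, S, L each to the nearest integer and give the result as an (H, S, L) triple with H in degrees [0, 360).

Hue arc: Δh = 144 − 172 = -28° (|Δh| ≤ 180, already the shorter path).
H = 172 + 0.39 × (-28) = 161.08 → 161°
S = 29 + 0.39 × (40 − 29) = 33.29 → 33%
L = 70 + 0.39 × (43 − 70) = 59.47 → 59%

(161, 33, 59)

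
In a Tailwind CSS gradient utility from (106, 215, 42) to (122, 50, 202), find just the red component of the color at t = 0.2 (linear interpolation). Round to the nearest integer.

109

R = 106 + 0.2 × (122 − 106) = 109.2 → 109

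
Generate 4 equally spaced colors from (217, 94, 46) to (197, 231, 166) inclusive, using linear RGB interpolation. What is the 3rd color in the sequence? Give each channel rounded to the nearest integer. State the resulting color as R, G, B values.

(204, 185, 126)

With 4 swatches and endpoints inclusive, swatch 3 sits at t = (3 − 1)/(4 − 1) = 2/3 ≈ 0.6667.
R = 217 + 0.6667 × (197 − 217) = 203.666 → 204
G = 94 + 0.6667 × (231 − 94) = 185.338 → 185
B = 46 + 0.6667 × (166 − 46) = 126.004 → 126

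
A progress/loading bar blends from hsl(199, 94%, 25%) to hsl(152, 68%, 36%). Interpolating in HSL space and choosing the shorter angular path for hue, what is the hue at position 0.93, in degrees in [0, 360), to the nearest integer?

Hue arc: Δh = 152 − 199 = -47° (|Δh| ≤ 180, already the shorter path).
H = 199 + 0.93 × (-47) = 155.29 → 155°

155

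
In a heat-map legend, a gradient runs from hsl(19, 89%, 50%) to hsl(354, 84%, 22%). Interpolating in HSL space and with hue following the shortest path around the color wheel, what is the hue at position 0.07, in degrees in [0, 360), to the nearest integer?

17

Hue: 354 − 19 = 335°, but |335| > 180 so the shorter arc goes the other way: Δh = 335 − 360 = -25°.
H = 19 + 0.07 × (-25) = 17.25 → 17°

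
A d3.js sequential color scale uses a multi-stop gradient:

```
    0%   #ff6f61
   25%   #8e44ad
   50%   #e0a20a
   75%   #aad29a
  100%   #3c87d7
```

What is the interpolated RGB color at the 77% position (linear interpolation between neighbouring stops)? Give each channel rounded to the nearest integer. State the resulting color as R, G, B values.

(161, 204, 159)

77% lies between the 75% and 100% stops, so the local fraction is t = (77 − 75)/(100 − 75) = 2/25 ≈ 0.08.
#aad29a → (170, 210, 154); #3c87d7 → (60, 135, 215).
R = 170 + 0.08 × (60 − 170) = 161.2 → 161
G = 210 + 0.08 × (135 − 210) = 204 → 204
B = 154 + 0.08 × (215 − 154) = 158.88 → 159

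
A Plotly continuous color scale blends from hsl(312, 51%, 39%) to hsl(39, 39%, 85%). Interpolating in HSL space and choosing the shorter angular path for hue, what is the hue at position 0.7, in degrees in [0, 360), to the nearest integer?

Hue: 39 − 312 = -273°, but |-273| > 180 so the shorter arc goes the other way: Δh = -273 + 360 = 87°.
H = 312 + 0.7 × (87) = 372.9 → 373 → 373 mod 360 = 13°

13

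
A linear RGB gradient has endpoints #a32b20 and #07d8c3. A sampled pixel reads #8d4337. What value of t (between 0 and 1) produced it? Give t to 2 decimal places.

0.14

Invert the lerp on the G channel (largest span, 173): t = (67 − 43) / (216 − 43) = 24/173 = 0.13873.
Check on R: (141 − 163)/(7 − 163) = 0.141 ✓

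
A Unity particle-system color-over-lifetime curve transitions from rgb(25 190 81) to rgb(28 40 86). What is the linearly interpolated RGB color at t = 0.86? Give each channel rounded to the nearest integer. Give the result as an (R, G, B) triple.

(28, 61, 85)

R = 25 + 0.86 × (28 − 25) = 25 + 0.86 × 3 = 27.58 → 28
G = 190 + 0.86 × (40 − 190) = 190 + 0.86 × -150 = 61 → 61
B = 81 + 0.86 × (86 − 81) = 81 + 0.86 × 5 = 85.3 → 85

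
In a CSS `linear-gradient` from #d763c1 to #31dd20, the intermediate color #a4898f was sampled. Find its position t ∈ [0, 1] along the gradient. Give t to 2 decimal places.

0.31

Invert the lerp on the R channel (largest span, 166): t = (164 − 215) / (49 − 215) = -51/-166 = 0.30723.
Check on G: (137 − 99)/(221 − 99) = 0.3115 ✓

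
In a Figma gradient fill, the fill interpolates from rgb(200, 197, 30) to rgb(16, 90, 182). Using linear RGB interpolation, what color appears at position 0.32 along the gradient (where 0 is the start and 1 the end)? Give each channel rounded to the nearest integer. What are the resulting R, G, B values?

(141, 163, 79)

R = 200 + 0.32 × (16 − 200) = 200 + 0.32 × -184 = 141.12 → 141
G = 197 + 0.32 × (90 − 197) = 197 + 0.32 × -107 = 162.76 → 163
B = 30 + 0.32 × (182 − 30) = 30 + 0.32 × 152 = 78.64 → 79
So the blended color is (141, 163, 79), about #8da34f.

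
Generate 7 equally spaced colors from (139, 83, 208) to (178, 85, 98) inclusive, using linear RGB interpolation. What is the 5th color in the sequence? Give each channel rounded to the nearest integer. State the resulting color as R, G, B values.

(165, 84, 135)

With 7 swatches and endpoints inclusive, swatch 5 sits at t = (5 − 1)/(7 − 1) = 4/6 ≈ 0.6667.
R = 139 + 0.6667 × (178 − 139) = 165.001 → 165
G = 83 + 0.6667 × (85 − 83) = 84.333 → 84
B = 208 + 0.6667 × (98 − 208) = 134.663 → 135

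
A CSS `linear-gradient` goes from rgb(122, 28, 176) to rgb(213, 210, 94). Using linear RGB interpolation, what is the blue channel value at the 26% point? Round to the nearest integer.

B = 176 + 0.26 × (94 − 176) = 154.68 → 155

155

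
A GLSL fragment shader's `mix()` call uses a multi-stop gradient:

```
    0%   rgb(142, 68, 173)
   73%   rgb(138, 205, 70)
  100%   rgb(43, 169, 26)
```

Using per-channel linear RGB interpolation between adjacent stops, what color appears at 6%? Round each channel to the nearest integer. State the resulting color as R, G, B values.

6% lies between the 0% and 73% stops, so the local fraction is t = (6 − 0)/(73 − 0) = 6/73 ≈ 0.0822.
R = 142 + 0.0822 × (138 − 142) = 141.671 → 142
G = 68 + 0.0822 × (205 − 68) = 79.261 → 79
B = 173 + 0.0822 × (70 − 173) = 164.533 → 165

(142, 79, 165)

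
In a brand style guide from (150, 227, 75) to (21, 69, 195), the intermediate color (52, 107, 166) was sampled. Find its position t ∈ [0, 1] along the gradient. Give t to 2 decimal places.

0.76

Invert the lerp on the G channel (largest span, 158): t = (107 − 227) / (69 − 227) = -120/-158 = 0.75949.
Check on R: (52 − 150)/(21 − 150) = 0.7597 ✓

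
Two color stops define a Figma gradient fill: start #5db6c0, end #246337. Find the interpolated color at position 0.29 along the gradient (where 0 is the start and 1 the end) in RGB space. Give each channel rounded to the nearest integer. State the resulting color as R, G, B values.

(76, 158, 152)

#5db6c0 → (93, 182, 192); #246337 → (36, 99, 55).
R = 93 + 0.29 × (36 − 93) = 93 + 0.29 × -57 = 76.47 → 76
G = 182 + 0.29 × (99 − 182) = 182 + 0.29 × -83 = 157.93 → 158
B = 192 + 0.29 × (55 − 192) = 192 + 0.29 × -137 = 152.27 → 152
So the blended color is (76, 158, 152), about #4c9e98.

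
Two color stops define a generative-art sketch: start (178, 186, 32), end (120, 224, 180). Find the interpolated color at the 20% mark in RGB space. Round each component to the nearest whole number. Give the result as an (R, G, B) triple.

20% corresponds to t = 0.2.
R = 178 + 0.2 × (120 − 178) = 178 + 0.2 × -58 = 166.4 → 166
G = 186 + 0.2 × (224 − 186) = 186 + 0.2 × 38 = 193.6 → 194
B = 32 + 0.2 × (180 − 32) = 32 + 0.2 × 148 = 61.6 → 62

(166, 194, 62)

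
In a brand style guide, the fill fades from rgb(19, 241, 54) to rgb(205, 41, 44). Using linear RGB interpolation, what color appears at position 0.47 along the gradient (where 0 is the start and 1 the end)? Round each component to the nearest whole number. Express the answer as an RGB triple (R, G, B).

(106, 147, 49)

R = 19 + 0.47 × (205 − 19) = 19 + 0.47 × 186 = 106.42 → 106
G = 241 + 0.47 × (41 − 241) = 241 + 0.47 × -200 = 147 → 147
B = 54 + 0.47 × (44 − 54) = 54 + 0.47 × -10 = 49.3 → 49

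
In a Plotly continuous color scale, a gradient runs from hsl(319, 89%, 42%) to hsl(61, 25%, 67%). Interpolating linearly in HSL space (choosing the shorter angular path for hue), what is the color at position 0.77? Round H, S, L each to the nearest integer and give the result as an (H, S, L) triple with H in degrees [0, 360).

(38, 40, 61)

Hue: 61 − 319 = -258°, but |-258| > 180 so the shorter arc goes the other way: Δh = -258 + 360 = 102°.
H = 319 + 0.77 × (102) = 397.54 → 398 → 398 mod 360 = 38°
S = 89 + 0.77 × (25 − 89) = 39.72 → 40%
L = 42 + 0.77 × (67 − 42) = 61.25 → 61%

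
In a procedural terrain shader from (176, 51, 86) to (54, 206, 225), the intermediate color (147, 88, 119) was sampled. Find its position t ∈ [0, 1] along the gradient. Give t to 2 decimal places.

0.24

Invert the lerp on the G channel (largest span, 155): t = (88 − 51) / (206 − 51) = 37/155 = 0.23871.
Check on R: (147 − 176)/(54 − 176) = 0.2377 ✓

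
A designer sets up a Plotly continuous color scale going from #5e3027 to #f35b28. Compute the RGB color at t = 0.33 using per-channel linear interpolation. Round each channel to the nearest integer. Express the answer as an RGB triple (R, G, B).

(143, 62, 39)

#5e3027 → (94, 48, 39); #f35b28 → (243, 91, 40).
R = 94 + 0.33 × (243 − 94) = 94 + 0.33 × 149 = 143.17 → 143
G = 48 + 0.33 × (91 − 48) = 48 + 0.33 × 43 = 62.19 → 62
B = 39 + 0.33 × (40 − 39) = 39 + 0.33 × 1 = 39.33 → 39
So the blended color is (143, 62, 39), about #8f3e27.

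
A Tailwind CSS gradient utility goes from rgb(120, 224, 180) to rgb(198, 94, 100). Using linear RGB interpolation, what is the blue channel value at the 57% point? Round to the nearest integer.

B = 180 + 0.57 × (100 − 180) = 134.4 → 134

134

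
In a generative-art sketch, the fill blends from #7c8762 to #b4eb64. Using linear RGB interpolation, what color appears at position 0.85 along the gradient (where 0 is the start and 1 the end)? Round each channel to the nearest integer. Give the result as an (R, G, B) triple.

(172, 220, 100)

#7c8762 → (124, 135, 98); #b4eb64 → (180, 235, 100).
R = 124 + 0.85 × (180 − 124) = 124 + 0.85 × 56 = 171.6 → 172
G = 135 + 0.85 × (235 − 135) = 135 + 0.85 × 100 = 220 → 220
B = 98 + 0.85 × (100 − 98) = 98 + 0.85 × 2 = 99.7 → 100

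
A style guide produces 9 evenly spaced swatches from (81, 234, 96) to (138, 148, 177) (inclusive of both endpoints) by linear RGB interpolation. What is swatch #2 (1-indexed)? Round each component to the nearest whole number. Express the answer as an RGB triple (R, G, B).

(88, 223, 106)

With 9 swatches and endpoints inclusive, swatch 2 sits at t = (2 − 1)/(9 − 1) = 1/8 ≈ 0.125.
R = 81 + 0.125 × (138 − 81) = 88.125 → 88
G = 234 + 0.125 × (148 − 234) = 223.25 → 223
B = 96 + 0.125 × (177 − 96) = 106.125 → 106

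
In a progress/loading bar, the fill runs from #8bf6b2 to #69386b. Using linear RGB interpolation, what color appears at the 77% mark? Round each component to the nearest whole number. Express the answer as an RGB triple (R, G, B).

#8bf6b2 → (139, 246, 178); #69386b → (105, 56, 107).
77% corresponds to t = 0.77.
R = 139 + 0.77 × (105 − 139) = 139 + 0.77 × -34 = 112.82 → 113
G = 246 + 0.77 × (56 − 246) = 246 + 0.77 × -190 = 99.7 → 100
B = 178 + 0.77 × (107 − 178) = 178 + 0.77 × -71 = 123.33 → 123

(113, 100, 123)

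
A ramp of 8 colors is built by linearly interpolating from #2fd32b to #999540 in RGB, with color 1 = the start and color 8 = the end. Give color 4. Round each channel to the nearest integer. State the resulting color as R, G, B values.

(92, 184, 52)

With 8 swatches and endpoints inclusive, swatch 4 sits at t = (4 − 1)/(8 − 1) = 3/7 ≈ 0.4286.
#2fd32b → (47, 211, 43); #999540 → (153, 149, 64).
R = 47 + 0.4286 × (153 − 47) = 92.432 → 92
G = 211 + 0.4286 × (149 − 211) = 184.427 → 184
B = 43 + 0.4286 × (64 − 43) = 52.001 → 52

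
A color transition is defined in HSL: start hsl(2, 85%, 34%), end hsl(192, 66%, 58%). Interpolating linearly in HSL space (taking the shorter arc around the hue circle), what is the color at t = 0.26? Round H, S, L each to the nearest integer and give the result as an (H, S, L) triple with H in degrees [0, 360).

Hue: 192 − 2 = 190°, but |190| > 180 so the shorter arc goes the other way: Δh = 190 − 360 = -170°.
H = 2 + 0.26 × (-170) = -42.2 → -42 → -42 mod 360 = 318°
S = 85 + 0.26 × (66 − 85) = 80.06 → 80%
L = 34 + 0.26 × (58 − 34) = 40.24 → 40%

(318, 80, 40)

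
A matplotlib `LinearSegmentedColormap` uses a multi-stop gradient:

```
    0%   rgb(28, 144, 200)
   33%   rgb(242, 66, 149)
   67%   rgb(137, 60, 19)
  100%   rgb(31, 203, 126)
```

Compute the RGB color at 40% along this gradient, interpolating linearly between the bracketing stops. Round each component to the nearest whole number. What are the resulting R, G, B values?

40% lies between the 33% and 67% stops, so the local fraction is t = (40 − 33)/(67 − 33) = 7/34 ≈ 0.2059.
R = 242 + 0.2059 × (137 − 242) = 220.381 → 220
G = 66 + 0.2059 × (60 − 66) = 64.765 → 65
B = 149 + 0.2059 × (19 − 149) = 122.233 → 122

(220, 65, 122)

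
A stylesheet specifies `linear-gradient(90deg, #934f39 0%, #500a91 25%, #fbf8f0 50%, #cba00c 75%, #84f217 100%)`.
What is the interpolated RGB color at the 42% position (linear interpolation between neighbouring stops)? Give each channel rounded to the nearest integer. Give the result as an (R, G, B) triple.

42% lies between the 25% and 50% stops, so the local fraction is t = (42 − 25)/(50 − 25) = 17/25 ≈ 0.68.
#500a91 → (80, 10, 145); #fbf8f0 → (251, 248, 240).
R = 80 + 0.68 × (251 − 80) = 196.28 → 196
G = 10 + 0.68 × (248 − 10) = 171.84 → 172
B = 145 + 0.68 × (240 − 145) = 209.6 → 210

(196, 172, 210)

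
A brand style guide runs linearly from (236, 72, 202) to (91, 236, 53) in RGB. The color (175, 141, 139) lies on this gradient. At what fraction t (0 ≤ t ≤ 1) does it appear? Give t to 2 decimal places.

0.42

Invert the lerp on the G channel (largest span, 164): t = (141 − 72) / (236 − 72) = 69/164 = 0.42073.
Check on R: (175 − 236)/(91 − 236) = 0.4207 ✓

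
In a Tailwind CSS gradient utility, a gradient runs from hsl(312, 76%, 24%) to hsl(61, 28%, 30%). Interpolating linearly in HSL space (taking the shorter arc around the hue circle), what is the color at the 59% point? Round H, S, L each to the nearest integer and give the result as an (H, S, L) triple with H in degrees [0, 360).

Hue: 61 − 312 = -251°, but |-251| > 180 so the shorter arc goes the other way: Δh = -251 + 360 = 109°.
H = 312 + 0.59 × (109) = 376.31 → 376 → 376 mod 360 = 16°
S = 76 + 0.59 × (28 − 76) = 47.68 → 48%
L = 24 + 0.59 × (30 − 24) = 27.54 → 28%

(16, 48, 28)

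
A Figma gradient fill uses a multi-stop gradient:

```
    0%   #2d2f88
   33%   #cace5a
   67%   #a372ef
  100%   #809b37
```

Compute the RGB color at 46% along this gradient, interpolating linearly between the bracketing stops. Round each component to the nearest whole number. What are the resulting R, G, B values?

(187, 171, 147)

46% lies between the 33% and 67% stops, so the local fraction is t = (46 − 33)/(67 − 33) = 13/34 ≈ 0.3824.
#cace5a → (202, 206, 90); #a372ef → (163, 114, 239).
R = 202 + 0.3824 × (163 − 202) = 187.086 → 187
G = 206 + 0.3824 × (114 − 206) = 170.819 → 171
B = 90 + 0.3824 × (239 − 90) = 146.978 → 147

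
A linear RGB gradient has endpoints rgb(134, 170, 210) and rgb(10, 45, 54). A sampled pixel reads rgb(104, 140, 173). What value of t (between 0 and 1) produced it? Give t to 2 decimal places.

Invert the lerp on the B channel (largest span, 156): t = (173 − 210) / (54 − 210) = -37/-156 = 0.23718.
Check on R: (104 − 134)/(10 − 134) = 0.2419 ✓

0.24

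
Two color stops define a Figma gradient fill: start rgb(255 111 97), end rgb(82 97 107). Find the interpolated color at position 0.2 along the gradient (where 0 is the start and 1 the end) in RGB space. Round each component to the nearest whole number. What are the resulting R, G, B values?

(220, 108, 99)

R = 255 + 0.2 × (82 − 255) = 255 + 0.2 × -173 = 220.4 → 220
G = 111 + 0.2 × (97 − 111) = 111 + 0.2 × -14 = 108.2 → 108
B = 97 + 0.2 × (107 − 97) = 97 + 0.2 × 10 = 99 → 99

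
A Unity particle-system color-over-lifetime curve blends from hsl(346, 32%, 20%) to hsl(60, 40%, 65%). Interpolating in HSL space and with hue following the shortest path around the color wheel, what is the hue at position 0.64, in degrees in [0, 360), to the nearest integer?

Hue: 60 − 346 = -286°, but |-286| > 180 so the shorter arc goes the other way: Δh = -286 + 360 = 74°.
H = 346 + 0.64 × (74) = 393.36 → 393 → 393 mod 360 = 33°

33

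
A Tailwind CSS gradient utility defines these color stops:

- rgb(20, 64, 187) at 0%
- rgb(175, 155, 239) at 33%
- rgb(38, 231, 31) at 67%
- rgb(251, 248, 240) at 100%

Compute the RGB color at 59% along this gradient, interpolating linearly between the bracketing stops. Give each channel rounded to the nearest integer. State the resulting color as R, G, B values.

(70, 213, 80)

59% lies between the 33% and 67% stops, so the local fraction is t = (59 − 33)/(67 − 33) = 26/34 ≈ 0.7647.
R = 175 + 0.7647 × (38 − 175) = 70.236 → 70
G = 155 + 0.7647 × (231 − 155) = 213.117 → 213
B = 239 + 0.7647 × (31 − 239) = 79.942 → 80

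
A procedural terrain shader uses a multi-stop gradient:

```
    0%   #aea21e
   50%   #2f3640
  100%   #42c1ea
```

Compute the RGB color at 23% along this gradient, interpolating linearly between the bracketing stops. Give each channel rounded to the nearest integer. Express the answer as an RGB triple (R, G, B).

(116, 112, 46)

23% lies between the 0% and 50% stops, so the local fraction is t = (23 − 0)/(50 − 0) = 23/50 ≈ 0.46.
#aea21e → (174, 162, 30); #2f3640 → (47, 54, 64).
R = 174 + 0.46 × (47 − 174) = 115.58 → 116
G = 162 + 0.46 × (54 − 162) = 112.32 → 112
B = 30 + 0.46 × (64 − 30) = 45.64 → 46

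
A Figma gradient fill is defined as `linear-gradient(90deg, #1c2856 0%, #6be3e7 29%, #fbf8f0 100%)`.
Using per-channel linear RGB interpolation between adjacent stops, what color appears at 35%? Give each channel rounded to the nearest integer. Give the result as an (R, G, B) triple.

(119, 229, 232)

35% lies between the 29% and 100% stops, so the local fraction is t = (35 − 29)/(100 − 29) = 6/71 ≈ 0.0845.
#6be3e7 → (107, 227, 231); #fbf8f0 → (251, 248, 240).
R = 107 + 0.0845 × (251 − 107) = 119.168 → 119
G = 227 + 0.0845 × (248 − 227) = 228.774 → 229
B = 231 + 0.0845 × (240 − 231) = 231.761 → 232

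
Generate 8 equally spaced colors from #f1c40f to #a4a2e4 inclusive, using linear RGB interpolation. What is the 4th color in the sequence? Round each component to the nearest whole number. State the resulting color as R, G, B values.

With 8 swatches and endpoints inclusive, swatch 4 sits at t = (4 − 1)/(8 − 1) = 3/7 ≈ 0.4286.
#f1c40f → (241, 196, 15); #a4a2e4 → (164, 162, 228).
R = 241 + 0.4286 × (164 − 241) = 207.998 → 208
G = 196 + 0.4286 × (162 − 196) = 181.428 → 181
B = 15 + 0.4286 × (228 − 15) = 106.292 → 106

(208, 181, 106)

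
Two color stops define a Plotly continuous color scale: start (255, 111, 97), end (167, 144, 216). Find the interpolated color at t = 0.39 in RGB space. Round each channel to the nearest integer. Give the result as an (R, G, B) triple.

R = 255 + 0.39 × (167 − 255) = 255 + 0.39 × -88 = 220.68 → 221
G = 111 + 0.39 × (144 − 111) = 111 + 0.39 × 33 = 123.87 → 124
B = 97 + 0.39 × (216 − 97) = 97 + 0.39 × 119 = 143.41 → 143

(221, 124, 143)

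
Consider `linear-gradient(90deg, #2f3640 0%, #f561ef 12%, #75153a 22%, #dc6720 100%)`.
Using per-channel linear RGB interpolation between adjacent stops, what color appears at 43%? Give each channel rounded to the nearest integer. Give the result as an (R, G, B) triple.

43% lies between the 22% and 100% stops, so the local fraction is t = (43 − 22)/(100 − 22) = 21/78 ≈ 0.2692.
#75153a → (117, 21, 58); #dc6720 → (220, 103, 32).
R = 117 + 0.2692 × (220 − 117) = 144.728 → 145
G = 21 + 0.2692 × (103 − 21) = 43.074 → 43
B = 58 + 0.2692 × (32 − 58) = 51.001 → 51

(145, 43, 51)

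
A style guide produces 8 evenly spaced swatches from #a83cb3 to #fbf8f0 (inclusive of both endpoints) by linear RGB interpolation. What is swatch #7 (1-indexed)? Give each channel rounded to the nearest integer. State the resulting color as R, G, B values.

(239, 221, 231)

With 8 swatches and endpoints inclusive, swatch 7 sits at t = (7 − 1)/(8 − 1) = 6/7 ≈ 0.8571.
#a83cb3 → (168, 60, 179); #fbf8f0 → (251, 248, 240).
R = 168 + 0.8571 × (251 − 168) = 239.139 → 239
G = 60 + 0.8571 × (248 − 60) = 221.135 → 221
B = 179 + 0.8571 × (240 − 179) = 231.283 → 231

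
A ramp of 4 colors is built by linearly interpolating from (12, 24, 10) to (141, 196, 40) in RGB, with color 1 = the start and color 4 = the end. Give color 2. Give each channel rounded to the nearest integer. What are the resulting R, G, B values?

(55, 81, 20)

With 4 swatches and endpoints inclusive, swatch 2 sits at t = (2 − 1)/(4 − 1) = 1/3 ≈ 0.3333.
R = 12 + 0.3333 × (141 − 12) = 54.996 → 55
G = 24 + 0.3333 × (196 − 24) = 81.328 → 81
B = 10 + 0.3333 × (40 − 10) = 19.999 → 20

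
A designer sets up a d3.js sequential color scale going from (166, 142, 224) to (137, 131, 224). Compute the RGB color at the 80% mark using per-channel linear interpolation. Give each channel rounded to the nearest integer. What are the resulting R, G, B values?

(143, 133, 224)

80% corresponds to t = 0.8.
R = 166 + 0.8 × (137 − 166) = 166 + 0.8 × -29 = 142.8 → 143
G = 142 + 0.8 × (131 − 142) = 142 + 0.8 × -11 = 133.2 → 133
B = 224 + 0.8 × (224 − 224) = 224 + 0.8 × 0 = 224 → 224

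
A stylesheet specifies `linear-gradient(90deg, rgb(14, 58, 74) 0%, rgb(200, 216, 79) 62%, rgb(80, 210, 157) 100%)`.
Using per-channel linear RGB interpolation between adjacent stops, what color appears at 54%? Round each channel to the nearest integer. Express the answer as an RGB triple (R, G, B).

(176, 196, 78)

54% lies between the 0% and 62% stops, so the local fraction is t = (54 − 0)/(62 − 0) = 54/62 ≈ 0.871.
R = 14 + 0.871 × (200 − 14) = 176.006 → 176
G = 58 + 0.871 × (216 − 58) = 195.618 → 196
B = 74 + 0.871 × (79 − 74) = 78.355 → 78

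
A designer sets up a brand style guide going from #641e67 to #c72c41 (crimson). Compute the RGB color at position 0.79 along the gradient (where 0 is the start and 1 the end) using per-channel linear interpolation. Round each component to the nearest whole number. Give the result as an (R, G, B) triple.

(178, 41, 73)

#641e67 → (100, 30, 103); #c72c41 → (199, 44, 65).
R = 100 + 0.79 × (199 − 100) = 100 + 0.79 × 99 = 178.21 → 178
G = 30 + 0.79 × (44 − 30) = 30 + 0.79 × 14 = 41.06 → 41
B = 103 + 0.79 × (65 − 103) = 103 + 0.79 × -38 = 72.98 → 73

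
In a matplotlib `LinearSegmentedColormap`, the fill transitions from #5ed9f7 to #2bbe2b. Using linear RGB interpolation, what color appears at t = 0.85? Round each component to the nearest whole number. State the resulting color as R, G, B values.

#5ed9f7 → (94, 217, 247); #2bbe2b → (43, 190, 43).
R = 94 + 0.85 × (43 − 94) = 94 + 0.85 × -51 = 50.65 → 51
G = 217 + 0.85 × (190 − 217) = 217 + 0.85 × -27 = 194.05 → 194
B = 247 + 0.85 × (43 − 247) = 247 + 0.85 × -204 = 73.6 → 74

(51, 194, 74)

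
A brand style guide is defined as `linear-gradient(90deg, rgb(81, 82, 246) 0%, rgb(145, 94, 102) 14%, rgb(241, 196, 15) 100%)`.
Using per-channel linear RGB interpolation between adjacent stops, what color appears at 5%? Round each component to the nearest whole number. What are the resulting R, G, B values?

5% lies between the 0% and 14% stops, so the local fraction is t = (5 − 0)/(14 − 0) = 5/14 ≈ 0.3571.
R = 81 + 0.3571 × (145 − 81) = 103.854 → 104
G = 82 + 0.3571 × (94 − 82) = 86.285 → 86
B = 246 + 0.3571 × (102 − 246) = 194.578 → 195

(104, 86, 195)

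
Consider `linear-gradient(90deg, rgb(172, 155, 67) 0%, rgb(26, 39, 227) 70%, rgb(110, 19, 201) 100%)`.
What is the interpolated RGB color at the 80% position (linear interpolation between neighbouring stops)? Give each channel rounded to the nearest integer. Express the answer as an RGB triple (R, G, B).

(54, 32, 218)

80% lies between the 70% and 100% stops, so the local fraction is t = (80 − 70)/(100 − 70) = 10/30 ≈ 0.3333.
R = 26 + 0.3333 × (110 − 26) = 53.997 → 54
G = 39 + 0.3333 × (19 − 39) = 32.334 → 32
B = 227 + 0.3333 × (201 − 227) = 218.334 → 218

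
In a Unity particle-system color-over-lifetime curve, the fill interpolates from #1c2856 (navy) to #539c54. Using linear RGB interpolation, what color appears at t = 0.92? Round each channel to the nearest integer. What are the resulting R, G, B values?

(79, 147, 84)

#1c2856 → (28, 40, 86); #539c54 → (83, 156, 84).
R = 28 + 0.92 × (83 − 28) = 28 + 0.92 × 55 = 78.6 → 79
G = 40 + 0.92 × (156 − 40) = 40 + 0.92 × 116 = 146.72 → 147
B = 86 + 0.92 × (84 − 86) = 86 + 0.92 × -2 = 84.16 → 84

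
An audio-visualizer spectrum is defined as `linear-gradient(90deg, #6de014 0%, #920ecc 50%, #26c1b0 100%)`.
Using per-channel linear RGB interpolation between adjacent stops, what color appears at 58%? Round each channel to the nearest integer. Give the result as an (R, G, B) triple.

(129, 43, 200)

58% lies between the 50% and 100% stops, so the local fraction is t = (58 − 50)/(100 − 50) = 8/50 ≈ 0.16.
#920ecc → (146, 14, 204); #26c1b0 → (38, 193, 176).
R = 146 + 0.16 × (38 − 146) = 128.72 → 129
G = 14 + 0.16 × (193 − 14) = 42.64 → 43
B = 204 + 0.16 × (176 − 204) = 199.52 → 200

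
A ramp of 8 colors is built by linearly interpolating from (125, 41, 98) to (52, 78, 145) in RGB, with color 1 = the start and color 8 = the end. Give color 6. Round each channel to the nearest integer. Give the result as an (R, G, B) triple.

(73, 67, 132)

With 8 swatches and endpoints inclusive, swatch 6 sits at t = (6 − 1)/(8 − 1) = 5/7 ≈ 0.7143.
R = 125 + 0.7143 × (52 − 125) = 72.856 → 73
G = 41 + 0.7143 × (78 − 41) = 67.429 → 67
B = 98 + 0.7143 × (145 − 98) = 131.572 → 132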